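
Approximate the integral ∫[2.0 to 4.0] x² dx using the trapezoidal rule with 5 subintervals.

f(x) = x²
a = 2.0, b = 4.0, n = 5
h = (b - a)/n = 0.400000

Trapezoidal rule: (h/2)[f(x₀) + 2f(x₁) + 2f(x₂) + ... + f(xₙ)]

x_0 = 2.0000, f(x_0) = 4.000000, coefficient = 1
x_1 = 2.4000, f(x_1) = 5.760000, coefficient = 2
x_2 = 2.8000, f(x_2) = 7.840000, coefficient = 2
x_3 = 3.2000, f(x_3) = 10.240000, coefficient = 2
x_4 = 3.6000, f(x_4) = 12.960000, coefficient = 2
x_5 = 4.0000, f(x_5) = 16.000000, coefficient = 1

I ≈ (0.400000/2) × 93.600000 = 18.720000
Exact value: 18.666667
Error: 0.053333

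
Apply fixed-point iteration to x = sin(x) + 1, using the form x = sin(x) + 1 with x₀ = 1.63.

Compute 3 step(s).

Equation: x = sin(x) + 1
Fixed-point form: x = sin(x) + 1
x₀ = 1.63

x_1 = g(1.630000) = 1.998248
x_2 = g(1.998248) = 1.910025
x_3 = g(1.910025) = 1.943012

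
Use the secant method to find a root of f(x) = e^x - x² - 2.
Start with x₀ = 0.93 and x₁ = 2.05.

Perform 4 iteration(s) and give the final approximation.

f(x) = e^x - x² - 2
x₀ = 0.93, x₁ = 2.05

Secant formula: x_{n+1} = x_n - f(x_n)(x_n - x_{n-1})/(f(x_n) - f(x_{n-1}))

Iteration 1:
  f(0.930000) = -0.330391
  f(2.050000) = 1.565401
  x_2 = 2.050000 - 1.565401×(2.050000 - 0.930000)/(1.565401 - (-0.330391))
       = 1.125189
Iteration 2:
  f(2.050000) = 1.565401
  f(1.125189) = -0.185251
  x_3 = 1.125189 - (-0.185251)×(1.125189 - 2.050000)/(-0.185251 - 1.565401)
       = 1.223051
Iteration 3:
  f(1.125189) = -0.185251
  f(1.223051) = -0.098316
  x_4 = 1.223051 - (-0.098316)×(1.223051 - 1.125189)/(-0.098316 - (-0.185251))
       = 1.333724
Iteration 4:
  f(1.223051) = -0.098316
  f(1.333724) = 0.016331
  x_5 = 1.333724 - 0.016331×(1.333724 - 1.223051)/(0.016331 - (-0.098316))
       = 1.317959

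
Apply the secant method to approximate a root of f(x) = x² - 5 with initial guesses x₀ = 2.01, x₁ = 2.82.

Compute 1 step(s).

f(x) = x² - 5
x₀ = 2.01, x₁ = 2.82

Secant formula: x_{n+1} = x_n - f(x_n)(x_n - x_{n-1})/(f(x_n) - f(x_{n-1}))

Iteration 1:
  f(2.010000) = -0.959900
  f(2.820000) = 2.952400
  x_2 = 2.820000 - 2.952400×(2.820000 - 2.010000)/(2.952400 - (-0.959900))
       = 2.208737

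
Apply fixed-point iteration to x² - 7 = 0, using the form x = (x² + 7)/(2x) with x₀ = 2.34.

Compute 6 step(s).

Equation: x² - 7 = 0
Fixed-point form: x = (x² + 7)/(2x)
x₀ = 2.34

x_1 = g(2.340000) = 2.665726
x_2 = g(2.665726) = 2.645826
x_3 = g(2.645826) = 2.645751
x_4 = g(2.645751) = 2.645751
x_5 = g(2.645751) = 2.645751
x_6 = g(2.645751) = 2.645751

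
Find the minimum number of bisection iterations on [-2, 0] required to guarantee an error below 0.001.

We need (b-a)/2^n ≤ 0.001
(0 - (-2))/2^n ≤ 0.001
2/2^n ≤ 0.001
2^n ≥ 2000
n ≥ log₂(2000) = 10.97
n ≥ 11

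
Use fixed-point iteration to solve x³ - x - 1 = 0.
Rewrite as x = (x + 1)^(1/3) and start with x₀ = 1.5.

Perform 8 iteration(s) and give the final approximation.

Equation: x³ - x - 1 = 0
Fixed-point form: x = (x + 1)^(1/3)
x₀ = 1.5

x_1 = g(1.500000) = 1.357209
x_2 = g(1.357209) = 1.330861
x_3 = g(1.330861) = 1.325884
x_4 = g(1.325884) = 1.324939
x_5 = g(1.324939) = 1.324760
x_6 = g(1.324760) = 1.324726
x_7 = g(1.324726) = 1.324719
x_8 = g(1.324719) = 1.324718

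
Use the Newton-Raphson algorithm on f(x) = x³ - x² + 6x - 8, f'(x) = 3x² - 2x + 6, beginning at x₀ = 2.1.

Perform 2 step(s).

f(x) = x³ - x² + 6x - 8
f'(x) = 3x² - 2x + 6
x₀ = 2.1

Newton-Raphson formula: x_{n+1} = x_n - f(x_n)/f'(x_n)

Iteration 1:
  f(2.100000) = 9.451000
  f'(2.100000) = 15.030000
  x_1 = 2.100000 - 9.451000/15.030000 = 1.471191
Iteration 2:
  f(1.471191) = 1.846993
  f'(1.471191) = 9.550827
  x_2 = 1.471191 - 1.846993/9.550827 = 1.277805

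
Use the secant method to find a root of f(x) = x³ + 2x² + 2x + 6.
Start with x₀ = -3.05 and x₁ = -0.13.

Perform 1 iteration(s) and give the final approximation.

f(x) = x³ + 2x² + 2x + 6
x₀ = -3.05, x₁ = -0.13

Secant formula: x_{n+1} = x_n - f(x_n)(x_n - x_{n-1})/(f(x_n) - f(x_{n-1}))

Iteration 1:
  f(-3.050000) = -9.867625
  f(-0.130000) = 5.771603
  x_2 = -0.130000 - 5.771603×(-0.130000 - (-3.050000))/(5.771603 - (-9.867625))
       = -1.207616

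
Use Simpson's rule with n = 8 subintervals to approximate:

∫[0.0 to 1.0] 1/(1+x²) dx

f(x) = 1/(1+x²)
a = 0.0, b = 1.0, n = 8
h = (b - a)/n = 0.125000

Simpson's rule: (h/3)[f(x₀) + 4f(x₁) + 2f(x₂) + ... + f(xₙ)]

x_0 = 0.0000, f(x_0) = 1.000000, coefficient = 1
x_1 = 0.1250, f(x_1) = 0.984615, coefficient = 4
x_2 = 0.2500, f(x_2) = 0.941176, coefficient = 2
x_3 = 0.3750, f(x_3) = 0.876712, coefficient = 4
x_4 = 0.5000, f(x_4) = 0.800000, coefficient = 2
x_5 = 0.6250, f(x_5) = 0.719101, coefficient = 4
x_6 = 0.7500, f(x_6) = 0.640000, coefficient = 2
x_7 = 0.8750, f(x_7) = 0.566372, coefficient = 4
x_8 = 1.0000, f(x_8) = 0.500000, coefficient = 1

I ≈ (0.125000/3) × 18.849555 = 0.785398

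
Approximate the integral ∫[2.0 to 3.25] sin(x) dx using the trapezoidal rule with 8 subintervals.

f(x) = sin(x)
a = 2.0, b = 3.25, n = 8
h = (b - a)/n = 0.156250

Trapezoidal rule: (h/2)[f(x₀) + 2f(x₁) + 2f(x₂) + ... + f(xₙ)]

x_0 = 2.0000, f(x_0) = 0.909297, coefficient = 1
x_1 = 2.1562, f(x_1) = 0.833461, coefficient = 2
x_2 = 2.3125, f(x_2) = 0.737319, coefficient = 2
x_3 = 2.4688, f(x_3) = 0.623212, coefficient = 2
x_4 = 2.6250, f(x_4) = 0.493920, coefficient = 2
x_5 = 2.7812, f(x_5) = 0.352595, coefficient = 2
x_6 = 2.9375, f(x_6) = 0.202679, coefficient = 2
x_7 = 3.0938, f(x_7) = 0.047824, coefficient = 2
x_8 = 3.2500, f(x_8) = -0.108195, coefficient = 1

I ≈ (0.156250/2) × 7.383123 = 0.576806
Exact value: 0.577983
Error: 0.001176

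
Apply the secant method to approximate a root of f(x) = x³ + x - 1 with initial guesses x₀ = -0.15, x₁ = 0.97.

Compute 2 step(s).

f(x) = x³ + x - 1
x₀ = -0.15, x₁ = 0.97

Secant formula: x_{n+1} = x_n - f(x_n)(x_n - x_{n-1})/(f(x_n) - f(x_{n-1}))

Iteration 1:
  f(-0.150000) = -1.153375
  f(0.970000) = 0.882673
  x_2 = 0.970000 - 0.882673×(0.970000 - (-0.150000))/(0.882673 - (-1.153375))
       = 0.484455
Iteration 2:
  f(0.970000) = 0.882673
  f(0.484455) = -0.401846
  x_3 = 0.484455 - (-0.401846)×(0.484455 - 0.970000)/(-0.401846 - 0.882673)
       = 0.636351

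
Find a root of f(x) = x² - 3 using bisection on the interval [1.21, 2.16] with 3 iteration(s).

f(x) = x² - 3
Initial interval: [1.21, 2.16]

Iteration 1:
  c_1 = (1.210000 + 2.160000)/2 = 1.685000
  f(c_1) = f(1.685000) = -0.160775
  f(a) × f(c) ≥ 0, new interval: [1.685000, 2.160000]
Iteration 2:
  c_2 = (1.685000 + 2.160000)/2 = 1.922500
  f(c_2) = f(1.922500) = 0.696006
  f(a) × f(c) < 0, new interval: [1.685000, 1.922500]
Iteration 3:
  c_3 = (1.685000 + 1.922500)/2 = 1.803750
  f(c_3) = f(1.803750) = 0.253514
  f(a) × f(c) < 0, new interval: [1.685000, 1.803750]

After 3 iteration(s), the approximation is c_3 = 1.803750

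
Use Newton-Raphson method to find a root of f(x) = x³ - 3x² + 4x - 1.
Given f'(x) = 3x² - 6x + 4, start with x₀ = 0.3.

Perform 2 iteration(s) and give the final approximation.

f(x) = x³ - 3x² + 4x - 1
f'(x) = 3x² - 6x + 4
x₀ = 0.3

Newton-Raphson formula: x_{n+1} = x_n - f(x_n)/f'(x_n)

Iteration 1:
  f(0.300000) = -0.043000
  f'(0.300000) = 2.470000
  x_1 = 0.300000 - (-0.043000)/2.470000 = 0.317409
Iteration 2:
  f(0.317409) = -0.000631
  f'(0.317409) = 2.397792
  x_2 = 0.317409 - (-0.000631)/2.397792 = 0.317672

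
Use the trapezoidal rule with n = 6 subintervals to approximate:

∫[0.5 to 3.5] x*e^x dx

f(x) = x*e^x
a = 0.5, b = 3.5, n = 6
h = (b - a)/n = 0.500000

Trapezoidal rule: (h/2)[f(x₀) + 2f(x₁) + 2f(x₂) + ... + f(xₙ)]

x_0 = 0.5000, f(x_0) = 0.824361, coefficient = 1
x_1 = 1.0000, f(x_1) = 2.718282, coefficient = 2
x_2 = 1.5000, f(x_2) = 6.722534, coefficient = 2
x_3 = 2.0000, f(x_3) = 14.778112, coefficient = 2
x_4 = 2.5000, f(x_4) = 30.456235, coefficient = 2
x_5 = 3.0000, f(x_5) = 60.256611, coefficient = 2
x_6 = 3.5000, f(x_6) = 115.904082, coefficient = 1

I ≈ (0.500000/2) × 346.591989 = 86.647997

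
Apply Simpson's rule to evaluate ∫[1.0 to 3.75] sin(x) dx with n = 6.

f(x) = sin(x)
a = 1.0, b = 3.75, n = 6
h = (b - a)/n = 0.458333

Simpson's rule: (h/3)[f(x₀) + 4f(x₁) + 2f(x₂) + ... + f(xₙ)]

x_0 = 1.0000, f(x_0) = 0.841471, coefficient = 1
x_1 = 1.4583, f(x_1) = 0.993683, coefficient = 4
x_2 = 1.9167, f(x_2) = 0.940781, coefficient = 2
x_3 = 2.3750, f(x_3) = 0.693685, coefficient = 4
x_4 = 2.8333, f(x_4) = 0.303400, coefficient = 2
x_5 = 3.2917, f(x_5) = -0.149511, coefficient = 4
x_6 = 3.7500, f(x_6) = -0.571561, coefficient = 1

I ≈ (0.458333/3) × 8.909698 = 1.361204
Exact value: 1.360862
Error: 0.000342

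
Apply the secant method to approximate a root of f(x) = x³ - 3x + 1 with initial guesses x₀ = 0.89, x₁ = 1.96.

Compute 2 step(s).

f(x) = x³ - 3x + 1
x₀ = 0.89, x₁ = 1.96

Secant formula: x_{n+1} = x_n - f(x_n)(x_n - x_{n-1})/(f(x_n) - f(x_{n-1}))

Iteration 1:
  f(0.890000) = -0.965031
  f(1.960000) = 2.649536
  x_2 = 1.960000 - 2.649536×(1.960000 - 0.890000)/(2.649536 - (-0.965031))
       = 1.175673
Iteration 2:
  f(1.960000) = 2.649536
  f(1.175673) = -0.901996
  x_3 = 1.175673 - (-0.901996)×(1.175673 - 1.960000)/(-0.901996 - 2.649536)
       = 1.374871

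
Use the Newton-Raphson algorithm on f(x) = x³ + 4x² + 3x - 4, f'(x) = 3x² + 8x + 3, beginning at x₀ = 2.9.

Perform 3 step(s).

f(x) = x³ + 4x² + 3x - 4
f'(x) = 3x² + 8x + 3
x₀ = 2.9

Newton-Raphson formula: x_{n+1} = x_n - f(x_n)/f'(x_n)

Iteration 1:
  f(2.900000) = 62.729000
  f'(2.900000) = 51.430000
  x_1 = 2.900000 - 62.729000/51.430000 = 1.680303
Iteration 2:
  f(1.680303) = 17.078788
  f'(1.680303) = 24.912684
  x_2 = 1.680303 - 17.078788/24.912684 = 0.994757
Iteration 3:
  f(0.994757) = 3.926797
  f'(0.994757) = 13.926687
  x_3 = 0.994757 - 3.926797/13.926687 = 0.712795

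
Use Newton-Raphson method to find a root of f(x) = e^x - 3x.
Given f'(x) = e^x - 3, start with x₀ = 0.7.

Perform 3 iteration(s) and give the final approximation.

f(x) = e^x - 3x
f'(x) = e^x - 3
x₀ = 0.7

Newton-Raphson formula: x_{n+1} = x_n - f(x_n)/f'(x_n)

Iteration 1:
  f(0.700000) = -0.086247
  f'(0.700000) = -0.986247
  x_1 = 0.700000 - (-0.086247)/(-0.986247) = 0.612550
Iteration 2:
  f(0.612550) = 0.007480
  f'(0.612550) = -1.154869
  x_2 = 0.612550 - 0.007480/(-1.154869) = 0.619027
Iteration 3:
  f(0.619027) = 0.000039
  f'(0.619027) = -1.142879
  x_3 = 0.619027 - 0.000039/(-1.142879) = 0.619061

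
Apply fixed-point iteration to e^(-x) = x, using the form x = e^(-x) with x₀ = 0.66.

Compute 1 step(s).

Equation: e^(-x) = x
Fixed-point form: x = e^(-x)
x₀ = 0.66

x_1 = g(0.660000) = 0.516851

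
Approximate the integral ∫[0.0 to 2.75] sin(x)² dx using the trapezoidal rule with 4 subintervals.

f(x) = sin(x)²
a = 0.0, b = 2.75, n = 4
h = (b - a)/n = 0.687500

Trapezoidal rule: (h/2)[f(x₀) + 2f(x₁) + 2f(x₂) + ... + f(xₙ)]

x_0 = 0.0000, f(x_0) = 0.000000, coefficient = 1
x_1 = 0.6875, f(x_1) = 0.402726, coefficient = 2
x_2 = 1.3750, f(x_2) = 0.962151, coefficient = 2
x_3 = 2.0625, f(x_3) = 0.777095, coefficient = 2
x_4 = 2.7500, f(x_4) = 0.145665, coefficient = 1

I ≈ (0.687500/2) × 4.429609 = 1.522678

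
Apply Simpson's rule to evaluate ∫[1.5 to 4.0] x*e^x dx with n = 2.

f(x) = x*e^x
a = 1.5, b = 4.0, n = 2
h = (b - a)/n = 1.250000

Simpson's rule: (h/3)[f(x₀) + 4f(x₁) + 2f(x₂) + ... + f(xₙ)]

x_0 = 1.5000, f(x_0) = 6.722534, coefficient = 1
x_1 = 2.7500, f(x_1) = 43.017238, coefficient = 4
x_2 = 4.0000, f(x_2) = 218.392600, coefficient = 1

I ≈ (1.250000/3) × 397.184084 = 165.493369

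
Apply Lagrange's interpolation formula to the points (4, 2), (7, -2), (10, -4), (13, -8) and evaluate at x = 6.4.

Lagrange interpolation formula:
P(x) = Σ yᵢ × Lᵢ(x)
where Lᵢ(x) = Π_{j≠i} (x - xⱼ)/(xᵢ - xⱼ)

L_0(6.4) = (6.4 - 7)/(4 - 7) × (6.4 - 10)/(4 - 10) × (6.4 - 13)/(4 - 13) = 0.088000
L_1(6.4) = (6.4 - 4)/(7 - 4) × (6.4 - 10)/(7 - 10) × (6.4 - 13)/(7 - 13) = 1.056000
L_2(6.4) = (6.4 - 4)/(10 - 4) × (6.4 - 7)/(10 - 7) × (6.4 - 13)/(10 - 13) = -0.176000
L_3(6.4) = (6.4 - 4)/(13 - 4) × (6.4 - 7)/(13 - 7) × (6.4 - 10)/(13 - 10) = 0.032000

P(6.4) = 2×L_0(6.4) + (-2)×L_1(6.4) + (-4)×L_2(6.4) + (-8)×L_3(6.4)
P(6.4) = -1.488000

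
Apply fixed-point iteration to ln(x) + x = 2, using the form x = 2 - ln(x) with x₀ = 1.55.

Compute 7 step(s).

Equation: ln(x) + x = 2
Fixed-point form: x = 2 - ln(x)
x₀ = 1.55

x_1 = g(1.550000) = 1.561745
x_2 = g(1.561745) = 1.554196
x_3 = g(1.554196) = 1.559042
x_4 = g(1.559042) = 1.555929
x_5 = g(1.555929) = 1.557927
x_6 = g(1.557927) = 1.556644
x_7 = g(1.556644) = 1.557468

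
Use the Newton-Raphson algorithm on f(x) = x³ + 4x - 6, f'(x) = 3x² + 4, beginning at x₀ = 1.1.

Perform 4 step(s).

f(x) = x³ + 4x - 6
f'(x) = 3x² + 4
x₀ = 1.1

Newton-Raphson formula: x_{n+1} = x_n - f(x_n)/f'(x_n)

Iteration 1:
  f(1.100000) = -0.269000
  f'(1.100000) = 7.630000
  x_1 = 1.100000 - (-0.269000)/7.630000 = 1.135256
Iteration 2:
  f(1.135256) = 0.004146
  f'(1.135256) = 7.866416
  x_2 = 1.135256 - 0.004146/7.866416 = 1.134729
Iteration 3:
  f(1.134729) = 0.000001
  f'(1.134729) = 7.862827
  x_3 = 1.134729 - 0.000001/7.862827 = 1.134728
Iteration 4:
  f(1.134728) = 0.000000
  f'(1.134728) = 7.862826
  x_4 = 1.134728 - 0.000000/7.862826 = 1.134728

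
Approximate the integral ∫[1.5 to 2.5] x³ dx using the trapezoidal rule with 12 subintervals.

f(x) = x³
a = 1.5, b = 2.5, n = 12
h = (b - a)/n = 0.083333

Trapezoidal rule: (h/2)[f(x₀) + 2f(x₁) + 2f(x₂) + ... + f(xₙ)]

x_0 = 1.5000, f(x_0) = 3.375000, coefficient = 1
x_1 = 1.5833, f(x_1) = 3.969329, coefficient = 2
x_2 = 1.6667, f(x_2) = 4.629630, coefficient = 2
x_3 = 1.7500, f(x_3) = 5.359375, coefficient = 2
x_4 = 1.8333, f(x_4) = 6.162037, coefficient = 2
x_5 = 1.9167, f(x_5) = 7.041088, coefficient = 2
x_6 = 2.0000, f(x_6) = 8.000000, coefficient = 2
x_7 = 2.0833, f(x_7) = 9.042245, coefficient = 2
x_8 = 2.1667, f(x_8) = 10.171296, coefficient = 2
x_9 = 2.2500, f(x_9) = 11.390625, coefficient = 2
x_10 = 2.3333, f(x_10) = 12.703704, coefficient = 2
x_11 = 2.4167, f(x_11) = 14.114005, coefficient = 2
x_12 = 2.5000, f(x_12) = 15.625000, coefficient = 1

I ≈ (0.083333/2) × 204.166667 = 8.506944
Exact value: 8.500000
Error: 0.006944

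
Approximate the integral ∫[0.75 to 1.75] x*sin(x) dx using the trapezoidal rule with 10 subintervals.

f(x) = x*sin(x)
a = 0.75, b = 1.75, n = 10
h = (b - a)/n = 0.100000

Trapezoidal rule: (h/2)[f(x₀) + 2f(x₁) + 2f(x₂) + ... + f(xₙ)]

x_0 = 0.7500, f(x_0) = 0.511229, coefficient = 1
x_1 = 0.8500, f(x_1) = 0.638588, coefficient = 2
x_2 = 0.9500, f(x_2) = 0.772745, coefficient = 2
x_3 = 1.0500, f(x_3) = 0.910794, coefficient = 2
x_4 = 1.1500, f(x_4) = 1.049679, coefficient = 2
x_5 = 1.2500, f(x_5) = 1.186231, coefficient = 2
x_6 = 1.3500, f(x_6) = 1.317227, coefficient = 2
x_7 = 1.4500, f(x_7) = 1.439434, coefficient = 2
x_8 = 1.5500, f(x_8) = 1.549665, coefficient = 2
x_9 = 1.6500, f(x_9) = 1.644827, coefficient = 2
x_10 = 1.7500, f(x_10) = 1.721975, coefficient = 1

I ≈ (0.100000/2) × 23.251583 = 1.162579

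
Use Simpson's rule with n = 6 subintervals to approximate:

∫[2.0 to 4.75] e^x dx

f(x) = e^x
a = 2.0, b = 4.75, n = 6
h = (b - a)/n = 0.458333

Simpson's rule: (h/3)[f(x₀) + 4f(x₁) + 2f(x₂) + ... + f(xₙ)]

x_0 = 2.0000, f(x_0) = 7.389056, coefficient = 1
x_1 = 2.4583, f(x_1) = 11.685320, coefficient = 4
x_2 = 2.9167, f(x_2) = 18.479586, coefficient = 2
x_3 = 3.3750, f(x_3) = 29.224284, coefficient = 4
x_4 = 3.8333, f(x_4) = 46.216336, coefficient = 2
x_5 = 4.2917, f(x_5) = 73.088181, coefficient = 4
x_6 = 4.7500, f(x_6) = 115.584285, coefficient = 1

I ≈ (0.458333/3) × 708.356322 = 108.221105
Exact value: 108.195228
Error: 0.025876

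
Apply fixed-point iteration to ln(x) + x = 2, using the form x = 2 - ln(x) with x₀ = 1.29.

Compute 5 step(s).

Equation: ln(x) + x = 2
Fixed-point form: x = 2 - ln(x)
x₀ = 1.29

x_1 = g(1.290000) = 1.745358
x_2 = g(1.745358) = 1.443040
x_3 = g(1.443040) = 1.633248
x_4 = g(1.633248) = 1.509430
x_5 = g(1.509430) = 1.588268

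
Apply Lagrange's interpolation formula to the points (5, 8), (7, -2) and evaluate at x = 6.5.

Lagrange interpolation formula:
P(x) = Σ yᵢ × Lᵢ(x)
where Lᵢ(x) = Π_{j≠i} (x - xⱼ)/(xᵢ - xⱼ)

L_0(6.5) = (6.5 - 7)/(5 - 7) = 0.250000
L_1(6.5) = (6.5 - 5)/(7 - 5) = 0.750000

P(6.5) = 8×L_0(6.5) + (-2)×L_1(6.5)
P(6.5) = 0.500000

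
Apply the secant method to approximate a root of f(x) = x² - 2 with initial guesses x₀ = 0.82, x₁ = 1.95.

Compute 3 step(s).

f(x) = x² - 2
x₀ = 0.82, x₁ = 1.95

Secant formula: x_{n+1} = x_n - f(x_n)(x_n - x_{n-1})/(f(x_n) - f(x_{n-1}))

Iteration 1:
  f(0.820000) = -1.327600
  f(1.950000) = 1.802500
  x_2 = 1.950000 - 1.802500×(1.950000 - 0.820000)/(1.802500 - (-1.327600))
       = 1.299278
Iteration 2:
  f(1.950000) = 1.802500
  f(1.299278) = -0.311877
  x_3 = 1.299278 - (-0.311877)×(1.299278 - 1.950000)/(-0.311877 - 1.802500)
       = 1.395261
Iteration 3:
  f(1.299278) = -0.311877
  f(1.395261) = -0.053246
  x_4 = 1.395261 - (-0.053246)×(1.395261 - 1.299278)/(-0.053246 - (-0.311877))
       = 1.415022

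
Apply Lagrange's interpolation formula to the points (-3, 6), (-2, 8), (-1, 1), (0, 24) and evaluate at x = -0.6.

Lagrange interpolation formula:
P(x) = Σ yᵢ × Lᵢ(x)
where Lᵢ(x) = Π_{j≠i} (x - xⱼ)/(xᵢ - xⱼ)

L_0(-0.6) = (-0.6 - (-2))/(-3 - (-2)) × (-0.6 - (-1))/(-3 - (-1)) × (-0.6 - 0)/(-3 - 0) = 0.056000
L_1(-0.6) = (-0.6 - (-3))/(-2 - (-3)) × (-0.6 - (-1))/(-2 - (-1)) × (-0.6 - 0)/(-2 - 0) = -0.288000
L_2(-0.6) = (-0.6 - (-3))/(-1 - (-3)) × (-0.6 - (-2))/(-1 - (-2)) × (-0.6 - 0)/(-1 - 0) = 1.008000
L_3(-0.6) = (-0.6 - (-3))/(0 - (-3)) × (-0.6 - (-2))/(0 - (-2)) × (-0.6 - (-1))/(0 - (-1)) = 0.224000

P(-0.6) = 6×L_0(-0.6) + 8×L_1(-0.6) + 1×L_2(-0.6) + 24×L_3(-0.6)
P(-0.6) = 4.416000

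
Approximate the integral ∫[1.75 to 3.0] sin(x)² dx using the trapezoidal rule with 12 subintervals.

f(x) = sin(x)²
a = 1.75, b = 3.0, n = 12
h = (b - a)/n = 0.104167

Trapezoidal rule: (h/2)[f(x₀) + 2f(x₁) + 2f(x₂) + ... + f(xₙ)]

x_0 = 1.7500, f(x_0) = 0.968228, coefficient = 1
x_1 = 1.8542, f(x_1) = 0.921828, coefficient = 2
x_2 = 1.9583, f(x_2) = 0.857185, coefficient = 2
x_3 = 2.0625, f(x_3) = 0.777095, coefficient = 2
x_4 = 2.1667, f(x_4) = 0.685022, coefficient = 2
x_5 = 2.2708, f(x_5) = 0.584947, coefficient = 2
x_6 = 2.3750, f(x_6) = 0.481199, coefficient = 2
x_7 = 2.4792, f(x_7) = 0.378264, coefficient = 2
x_8 = 2.5833, f(x_8) = 0.280593, coefficient = 2
x_9 = 2.6875, f(x_9) = 0.192411, coefficient = 2
x_10 = 2.7917, f(x_10) = 0.117531, coefficient = 2
x_11 = 2.8958, f(x_11) = 0.059191, coefficient = 2
x_12 = 3.0000, f(x_12) = 0.019915, coefficient = 1

I ≈ (0.104167/2) × 11.658675 = 0.607223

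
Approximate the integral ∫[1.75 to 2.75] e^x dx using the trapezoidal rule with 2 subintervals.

f(x) = e^x
a = 1.75, b = 2.75, n = 2
h = (b - a)/n = 0.500000

Trapezoidal rule: (h/2)[f(x₀) + 2f(x₁) + 2f(x₂) + ... + f(xₙ)]

x_0 = 1.7500, f(x_0) = 5.754603, coefficient = 1
x_1 = 2.2500, f(x_1) = 9.487736, coefficient = 2
x_2 = 2.7500, f(x_2) = 15.642632, coefficient = 1

I ≈ (0.500000/2) × 40.372706 = 10.093177
Exact value: 9.888029
Error: 0.205147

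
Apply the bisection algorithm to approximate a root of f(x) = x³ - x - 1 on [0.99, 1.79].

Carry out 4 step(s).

f(x) = x³ - x - 1
Initial interval: [0.99, 1.79]

Iteration 1:
  c_1 = (0.990000 + 1.790000)/2 = 1.390000
  f(c_1) = f(1.390000) = 0.295619
  f(a) × f(c) < 0, new interval: [0.990000, 1.390000]
Iteration 2:
  c_2 = (0.990000 + 1.390000)/2 = 1.190000
  f(c_2) = f(1.190000) = -0.504841
  f(a) × f(c) ≥ 0, new interval: [1.190000, 1.390000]
Iteration 3:
  c_3 = (1.190000 + 1.390000)/2 = 1.290000
  f(c_3) = f(1.290000) = -0.143311
  f(a) × f(c) ≥ 0, new interval: [1.290000, 1.390000]
Iteration 4:
  c_4 = (1.290000 + 1.390000)/2 = 1.340000
  f(c_4) = f(1.340000) = 0.066104
  f(a) × f(c) < 0, new interval: [1.290000, 1.340000]

After 4 iteration(s), the approximation is c_4 = 1.340000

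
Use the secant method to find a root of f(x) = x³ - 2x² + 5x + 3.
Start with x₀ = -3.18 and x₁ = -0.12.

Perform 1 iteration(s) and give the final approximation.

f(x) = x³ - 2x² + 5x + 3
x₀ = -3.18, x₁ = -0.12

Secant formula: x_{n+1} = x_n - f(x_n)(x_n - x_{n-1})/(f(x_n) - f(x_{n-1}))

Iteration 1:
  f(-3.180000) = -65.282232
  f(-0.120000) = 2.369472
  x_2 = -0.120000 - 2.369472×(-0.120000 - (-3.180000))/(2.369472 - (-65.282232))
       = -0.227175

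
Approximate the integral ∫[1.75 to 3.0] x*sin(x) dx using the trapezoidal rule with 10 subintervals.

f(x) = x*sin(x)
a = 1.75, b = 3.0, n = 10
h = (b - a)/n = 0.125000

Trapezoidal rule: (h/2)[f(x₀) + 2f(x₁) + 2f(x₂) + ... + f(xₙ)]

x_0 = 1.7500, f(x_0) = 1.721975, coefficient = 1
x_1 = 1.8750, f(x_1) = 1.788911, coefficient = 2
x_2 = 2.0000, f(x_2) = 1.818595, coefficient = 2
x_3 = 2.1250, f(x_3) = 1.806930, coefficient = 2
x_4 = 2.2500, f(x_4) = 1.750665, coefficient = 2
x_5 = 2.3750, f(x_5) = 1.647502, coefficient = 2
x_6 = 2.5000, f(x_6) = 1.496180, coefficient = 2
x_7 = 2.6250, f(x_7) = 1.296541, coefficient = 2
x_8 = 2.7500, f(x_8) = 1.049568, coefficient = 2
x_9 = 2.8750, f(x_9) = 0.757407, coefficient = 2
x_10 = 3.0000, f(x_10) = 0.423360, coefficient = 1

I ≈ (0.125000/2) × 28.969931 = 1.810621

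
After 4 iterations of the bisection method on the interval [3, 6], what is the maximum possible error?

Bisection error bound: |error| ≤ (b-a)/2^n
|error| ≤ (6 - 3)/2^4 = 3/2^4
|error| ≤ 0.1875000000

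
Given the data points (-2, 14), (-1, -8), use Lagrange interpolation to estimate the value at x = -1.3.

Lagrange interpolation formula:
P(x) = Σ yᵢ × Lᵢ(x)
where Lᵢ(x) = Π_{j≠i} (x - xⱼ)/(xᵢ - xⱼ)

L_0(-1.3) = (-1.3 - (-1))/(-2 - (-1)) = 0.300000
L_1(-1.3) = (-1.3 - (-2))/(-1 - (-2)) = 0.700000

P(-1.3) = 14×L_0(-1.3) + (-8)×L_1(-1.3)
P(-1.3) = -1.400000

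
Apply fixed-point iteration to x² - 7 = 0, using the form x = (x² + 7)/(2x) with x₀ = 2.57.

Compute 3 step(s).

Equation: x² - 7 = 0
Fixed-point form: x = (x² + 7)/(2x)
x₀ = 2.57

x_1 = g(2.570000) = 2.646868
x_2 = g(2.646868) = 2.645752
x_3 = g(2.645752) = 2.645751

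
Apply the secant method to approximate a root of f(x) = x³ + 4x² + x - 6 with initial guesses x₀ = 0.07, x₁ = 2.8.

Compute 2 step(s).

f(x) = x³ + 4x² + x - 6
x₀ = 0.07, x₁ = 2.8

Secant formula: x_{n+1} = x_n - f(x_n)(x_n - x_{n-1})/(f(x_n) - f(x_{n-1}))

Iteration 1:
  f(0.070000) = -5.910057
  f(2.800000) = 50.112000
  x_2 = 2.800000 - 50.112000×(2.800000 - 0.070000)/(50.112000 - (-5.910057))
       = 0.358002
Iteration 2:
  f(2.800000) = 50.112000
  f(0.358002) = -5.083453
  x_3 = 0.358002 - (-5.083453)×(0.358002 - 2.800000)/(-5.083453 - 50.112000)
       = 0.582908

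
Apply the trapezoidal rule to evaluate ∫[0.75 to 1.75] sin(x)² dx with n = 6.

f(x) = sin(x)²
a = 0.75, b = 1.75, n = 6
h = (b - a)/n = 0.166667

Trapezoidal rule: (h/2)[f(x₀) + 2f(x₁) + 2f(x₂) + ... + f(xₙ)]

x_0 = 0.7500, f(x_0) = 0.464631, coefficient = 1
x_1 = 0.9167, f(x_1) = 0.629766, coefficient = 2
x_2 = 1.0833, f(x_2) = 0.780615, coefficient = 2
x_3 = 1.2500, f(x_3) = 0.900572, coefficient = 2
x_4 = 1.4167, f(x_4) = 0.976432, coefficient = 2
x_5 = 1.5833, f(x_5) = 0.999843, coefficient = 2
x_6 = 1.7500, f(x_6) = 0.968228, coefficient = 1

I ≈ (0.166667/2) × 10.007313 = 0.833943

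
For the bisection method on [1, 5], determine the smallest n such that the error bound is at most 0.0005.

We need (b-a)/2^n ≤ 0.0005
(5 - 1)/2^n ≤ 0.0005
4/2^n ≤ 0.0005
2^n ≥ 8000
n ≥ log₂(8000) = 12.97
n ≥ 13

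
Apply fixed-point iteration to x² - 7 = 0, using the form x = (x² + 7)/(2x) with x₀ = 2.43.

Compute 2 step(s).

Equation: x² - 7 = 0
Fixed-point form: x = (x² + 7)/(2x)
x₀ = 2.43

x_1 = g(2.430000) = 2.655329
x_2 = g(2.655329) = 2.645769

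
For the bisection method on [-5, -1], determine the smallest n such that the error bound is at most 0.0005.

We need (b-a)/2^n ≤ 0.0005
(-1 - (-5))/2^n ≤ 0.0005
4/2^n ≤ 0.0005
2^n ≥ 8000
n ≥ log₂(8000) = 12.97
n ≥ 13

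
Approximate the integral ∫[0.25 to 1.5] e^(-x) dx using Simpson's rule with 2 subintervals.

f(x) = e^(-x)
a = 0.25, b = 1.5, n = 2
h = (b - a)/n = 0.625000

Simpson's rule: (h/3)[f(x₀) + 4f(x₁) + 2f(x₂) + ... + f(xₙ)]

x_0 = 0.2500, f(x_0) = 0.778801, coefficient = 1
x_1 = 0.8750, f(x_1) = 0.416862, coefficient = 4
x_2 = 1.5000, f(x_2) = 0.223130, coefficient = 1

I ≈ (0.625000/3) × 2.669379 = 0.556121
Exact value: 0.555671
Error: 0.000450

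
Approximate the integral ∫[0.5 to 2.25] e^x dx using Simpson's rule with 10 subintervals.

f(x) = e^x
a = 0.5, b = 2.25, n = 10
h = (b - a)/n = 0.175000

Simpson's rule: (h/3)[f(x₀) + 4f(x₁) + 2f(x₂) + ... + f(xₙ)]

x_0 = 0.5000, f(x_0) = 1.648721, coefficient = 1
x_1 = 0.6750, f(x_1) = 1.964033, coefficient = 4
x_2 = 0.8500, f(x_2) = 2.339647, coefficient = 2
x_3 = 1.0250, f(x_3) = 2.787095, coefficient = 4
x_4 = 1.2000, f(x_4) = 3.320117, coefficient = 2
x_5 = 1.3750, f(x_5) = 3.955077, coefficient = 4
x_6 = 1.5500, f(x_6) = 4.711470, coefficient = 2
x_7 = 1.7250, f(x_7) = 5.612521, coefficient = 4
x_8 = 1.9000, f(x_8) = 6.685894, coefficient = 2
x_9 = 2.0750, f(x_9) = 7.964546, coefficient = 4
x_10 = 2.2500, f(x_10) = 9.487736, coefficient = 1

I ≈ (0.175000/3) × 134.383804 = 7.839055
Exact value: 7.839015
Error: 0.000041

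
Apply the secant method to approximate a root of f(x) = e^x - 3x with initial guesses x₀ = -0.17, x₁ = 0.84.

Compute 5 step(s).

f(x) = e^x - 3x
x₀ = -0.17, x₁ = 0.84

Secant formula: x_{n+1} = x_n - f(x_n)(x_n - x_{n-1})/(f(x_n) - f(x_{n-1}))

Iteration 1:
  f(-0.170000) = 1.353665
  f(0.840000) = -0.203633
  x_2 = 0.840000 - (-0.203633)×(0.840000 - (-0.170000))/(-0.203633 - 1.353665)
       = 0.707932
Iteration 2:
  f(0.840000) = -0.203633
  f(0.707932) = -0.094007
  x_3 = 0.707932 - (-0.094007)×(0.707932 - 0.840000)/(-0.094007 - (-0.203633))
       = 0.594681
Iteration 3:
  f(0.707932) = -0.094007
  f(0.594681) = 0.028409
  x_4 = 0.594681 - 0.028409×(0.594681 - 0.707932)/(0.028409 - (-0.094007))
       = 0.620964
Iteration 4:
  f(0.594681) = 0.028409
  f(0.620964) = -0.002171
  x_5 = 0.620964 - (-0.002171)×(0.620964 - 0.594681)/(-0.002171 - 0.028409)
       = 0.619098
Iteration 5:
  f(0.620964) = -0.002171
  f(0.619098) = -0.000042
  x_6 = 0.619098 - (-0.000042)×(0.619098 - 0.620964)/(-0.000042 - (-0.002171))
       = 0.619061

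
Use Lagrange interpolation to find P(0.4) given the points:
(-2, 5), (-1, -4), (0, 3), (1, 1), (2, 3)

Lagrange interpolation formula:
P(x) = Σ yᵢ × Lᵢ(x)
where Lᵢ(x) = Π_{j≠i} (x - xⱼ)/(xᵢ - xⱼ)

L_0(0.4) = (0.4 - (-1))/(-2 - (-1)) × (0.4 - 0)/(-2 - 0) × (0.4 - 1)/(-2 - 1) × (0.4 - 2)/(-2 - 2) = 0.022400
L_1(0.4) = (0.4 - (-2))/(-1 - (-2)) × (0.4 - 0)/(-1 - 0) × (0.4 - 1)/(-1 - 1) × (0.4 - 2)/(-1 - 2) = -0.153600
L_2(0.4) = (0.4 - (-2))/(0 - (-2)) × (0.4 - (-1))/(0 - (-1)) × (0.4 - 1)/(0 - 1) × (0.4 - 2)/(0 - 2) = 0.806400
L_3(0.4) = (0.4 - (-2))/(1 - (-2)) × (0.4 - (-1))/(1 - (-1)) × (0.4 - 0)/(1 - 0) × (0.4 - 2)/(1 - 2) = 0.358400
L_4(0.4) = (0.4 - (-2))/(2 - (-2)) × (0.4 - (-1))/(2 - (-1)) × (0.4 - 0)/(2 - 0) × (0.4 - 1)/(2 - 1) = -0.033600

P(0.4) = 5×L_0(0.4) + (-4)×L_1(0.4) + 3×L_2(0.4) + 1×L_3(0.4) + 3×L_4(0.4)
P(0.4) = 3.403200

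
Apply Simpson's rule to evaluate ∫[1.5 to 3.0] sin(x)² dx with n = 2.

f(x) = sin(x)²
a = 1.5, b = 3.0, n = 2
h = (b - a)/n = 0.750000

Simpson's rule: (h/3)[f(x₀) + 4f(x₁) + 2f(x₂) + ... + f(xₙ)]

x_0 = 1.5000, f(x_0) = 0.994996, coefficient = 1
x_1 = 2.2500, f(x_1) = 0.605398, coefficient = 4
x_2 = 3.0000, f(x_2) = 0.019915, coefficient = 1

I ≈ (0.750000/3) × 3.436503 = 0.859126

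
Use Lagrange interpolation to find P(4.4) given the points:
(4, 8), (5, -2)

Lagrange interpolation formula:
P(x) = Σ yᵢ × Lᵢ(x)
where Lᵢ(x) = Π_{j≠i} (x - xⱼ)/(xᵢ - xⱼ)

L_0(4.4) = (4.4 - 5)/(4 - 5) = 0.600000
L_1(4.4) = (4.4 - 4)/(5 - 4) = 0.400000

P(4.4) = 8×L_0(4.4) + (-2)×L_1(4.4)
P(4.4) = 4.000000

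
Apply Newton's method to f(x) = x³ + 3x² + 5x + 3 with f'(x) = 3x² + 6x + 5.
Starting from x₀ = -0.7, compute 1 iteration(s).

f(x) = x³ + 3x² + 5x + 3
f'(x) = 3x² + 6x + 5
x₀ = -0.7

Newton-Raphson formula: x_{n+1} = x_n - f(x_n)/f'(x_n)

Iteration 1:
  f(-0.700000) = 0.627000
  f'(-0.700000) = 2.270000
  x_1 = -0.700000 - 0.627000/2.270000 = -0.976211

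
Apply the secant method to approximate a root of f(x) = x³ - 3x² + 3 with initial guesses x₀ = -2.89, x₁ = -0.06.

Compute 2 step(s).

f(x) = x³ - 3x² + 3
x₀ = -2.89, x₁ = -0.06

Secant formula: x_{n+1} = x_n - f(x_n)(x_n - x_{n-1})/(f(x_n) - f(x_{n-1}))

Iteration 1:
  f(-2.890000) = -46.193869
  f(-0.060000) = 2.988984
  x_2 = -0.060000 - 2.988984×(-0.060000 - (-2.890000))/(2.988984 - (-46.193869))
       = -0.231987
Iteration 2:
  f(-0.060000) = 2.988984
  f(-0.231987) = 2.826061
  x_3 = -0.231987 - 2.826061×(-0.231987 - (-0.060000))/(2.826061 - 2.988984)
       = -3.215269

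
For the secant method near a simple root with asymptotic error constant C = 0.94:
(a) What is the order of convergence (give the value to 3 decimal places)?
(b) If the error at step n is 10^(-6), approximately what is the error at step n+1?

(a) Secant method has superlinear convergence with order φ = (1+√5)/2 ≈ 1.618.
    This means |e_{n+1}| ≈ C|e_n|^1.618.

(b) With |e_n| = 10^(-6) and C = 0.94:
    |e_{n+1}| ≈ 0.94 × (10^(-6))^1.618 = 0.94 × 10^(-9.71)

(a) ≈ 1.618 (golden ratio); (b) |e_{n+1}| ≈ 1.840e-10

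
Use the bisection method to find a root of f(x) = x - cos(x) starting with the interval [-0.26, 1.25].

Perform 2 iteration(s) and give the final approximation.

f(x) = x - cos(x)
Initial interval: [-0.26, 1.25]

Iteration 1:
  c_1 = (-0.260000 + 1.250000)/2 = 0.495000
  f(c_1) = f(0.495000) = -0.384969
  f(a) × f(c) ≥ 0, new interval: [0.495000, 1.250000]
Iteration 2:
  c_2 = (0.495000 + 1.250000)/2 = 0.872500
  f(c_2) = f(0.872500) = 0.229586
  f(a) × f(c) < 0, new interval: [0.495000, 0.872500]

After 2 iteration(s), the approximation is c_2 = 0.872500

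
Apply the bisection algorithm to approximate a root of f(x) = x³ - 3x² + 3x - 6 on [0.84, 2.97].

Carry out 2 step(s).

f(x) = x³ - 3x² + 3x - 6
Initial interval: [0.84, 2.97]

Iteration 1:
  c_1 = (0.840000 + 2.970000)/2 = 1.905000
  f(c_1) = f(1.905000) = -4.258782
  f(a) × f(c) ≥ 0, new interval: [1.905000, 2.970000]
Iteration 2:
  c_2 = (1.905000 + 2.970000)/2 = 2.437500
  f(c_2) = f(2.437500) = -2.029541
  f(a) × f(c) ≥ 0, new interval: [2.437500, 2.970000]

After 2 iteration(s), the approximation is c_2 = 2.437500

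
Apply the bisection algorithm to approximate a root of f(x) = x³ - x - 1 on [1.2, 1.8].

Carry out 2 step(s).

f(x) = x³ - x - 1
Initial interval: [1.2, 1.8]

Iteration 1:
  c_1 = (1.200000 + 1.800000)/2 = 1.500000
  f(c_1) = f(1.500000) = 0.875000
  f(a) × f(c) < 0, new interval: [1.200000, 1.500000]
Iteration 2:
  c_2 = (1.200000 + 1.500000)/2 = 1.350000
  f(c_2) = f(1.350000) = 0.110375
  f(a) × f(c) < 0, new interval: [1.200000, 1.350000]

After 2 iteration(s), the approximation is c_2 = 1.350000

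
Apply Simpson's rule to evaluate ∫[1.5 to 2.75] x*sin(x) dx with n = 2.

f(x) = x*sin(x)
a = 1.5, b = 2.75, n = 2
h = (b - a)/n = 0.625000

Simpson's rule: (h/3)[f(x₀) + 4f(x₁) + 2f(x₂) + ... + f(xₙ)]

x_0 = 1.5000, f(x_0) = 1.496242, coefficient = 1
x_1 = 2.1250, f(x_1) = 1.806930, coefficient = 4
x_2 = 2.7500, f(x_2) = 1.049568, coefficient = 1

I ≈ (0.625000/3) × 9.773528 = 2.036152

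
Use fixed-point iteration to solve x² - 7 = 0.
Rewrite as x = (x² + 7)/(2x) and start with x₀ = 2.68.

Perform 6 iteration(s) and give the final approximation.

Equation: x² - 7 = 0
Fixed-point form: x = (x² + 7)/(2x)
x₀ = 2.68

x_1 = g(2.680000) = 2.645970
x_2 = g(2.645970) = 2.645751
x_3 = g(2.645751) = 2.645751
x_4 = g(2.645751) = 2.645751
x_5 = g(2.645751) = 2.645751
x_6 = g(2.645751) = 2.645751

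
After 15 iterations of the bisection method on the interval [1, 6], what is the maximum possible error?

Bisection error bound: |error| ≤ (b-a)/2^n
|error| ≤ (6 - 1)/2^15 = 5/2^15
|error| ≤ 0.0001525879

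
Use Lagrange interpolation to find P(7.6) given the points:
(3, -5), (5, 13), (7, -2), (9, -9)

Lagrange interpolation formula:
P(x) = Σ yᵢ × Lᵢ(x)
where Lᵢ(x) = Π_{j≠i} (x - xⱼ)/(xᵢ - xⱼ)

L_0(7.6) = (7.6 - 5)/(3 - 5) × (7.6 - 7)/(3 - 7) × (7.6 - 9)/(3 - 9) = 0.045500
L_1(7.6) = (7.6 - 3)/(5 - 3) × (7.6 - 7)/(5 - 7) × (7.6 - 9)/(5 - 9) = -0.241500
L_2(7.6) = (7.6 - 3)/(7 - 3) × (7.6 - 5)/(7 - 5) × (7.6 - 9)/(7 - 9) = 1.046500
L_3(7.6) = (7.6 - 3)/(9 - 3) × (7.6 - 5)/(9 - 5) × (7.6 - 7)/(9 - 7) = 0.149500

P(7.6) = (-5)×L_0(7.6) + 13×L_1(7.6) + (-2)×L_2(7.6) + (-9)×L_3(7.6)
P(7.6) = -6.805500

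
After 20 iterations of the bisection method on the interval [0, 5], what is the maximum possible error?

Bisection error bound: |error| ≤ (b-a)/2^n
|error| ≤ (5 - 0)/2^20 = 5/2^20
|error| ≤ 0.0000047684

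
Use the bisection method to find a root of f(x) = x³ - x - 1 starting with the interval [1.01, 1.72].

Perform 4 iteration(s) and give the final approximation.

f(x) = x³ - x - 1
Initial interval: [1.01, 1.72]

Iteration 1:
  c_1 = (1.010000 + 1.720000)/2 = 1.365000
  f(c_1) = f(1.365000) = 0.178302
  f(a) × f(c) < 0, new interval: [1.010000, 1.365000]
Iteration 2:
  c_2 = (1.010000 + 1.365000)/2 = 1.187500
  f(c_2) = f(1.187500) = -0.512939
  f(a) × f(c) ≥ 0, new interval: [1.187500, 1.365000]
Iteration 3:
  c_3 = (1.187500 + 1.365000)/2 = 1.276250
  f(c_3) = f(1.276250) = -0.197476
  f(a) × f(c) ≥ 0, new interval: [1.276250, 1.365000]
Iteration 4:
  c_4 = (1.276250 + 1.365000)/2 = 1.320625
  f(c_4) = f(1.320625) = -0.017388
  f(a) × f(c) ≥ 0, new interval: [1.320625, 1.365000]

After 4 iteration(s), the approximation is c_4 = 1.320625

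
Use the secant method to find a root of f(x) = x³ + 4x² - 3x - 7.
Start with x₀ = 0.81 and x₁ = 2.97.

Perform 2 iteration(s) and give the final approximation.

f(x) = x³ + 4x² - 3x - 7
x₀ = 0.81, x₁ = 2.97

Secant formula: x_{n+1} = x_n - f(x_n)(x_n - x_{n-1})/(f(x_n) - f(x_{n-1}))

Iteration 1:
  f(0.810000) = -6.274159
  f(2.970000) = 45.571673
  x_2 = 2.970000 - 45.571673×(2.970000 - 0.810000)/(45.571673 - (-6.274159))
       = 1.071394
Iteration 2:
  f(2.970000) = 45.571673
  f(1.071394) = -4.392805
  x_3 = 1.071394 - (-4.392805)×(1.071394 - 2.970000)/(-4.392805 - 45.571673)
       = 1.238317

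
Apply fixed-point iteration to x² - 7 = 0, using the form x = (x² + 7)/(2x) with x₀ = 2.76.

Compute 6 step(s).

Equation: x² - 7 = 0
Fixed-point form: x = (x² + 7)/(2x)
x₀ = 2.76

x_1 = g(2.760000) = 2.648116
x_2 = g(2.648116) = 2.645752
x_3 = g(2.645752) = 2.645751
x_4 = g(2.645751) = 2.645751
x_5 = g(2.645751) = 2.645751
x_6 = g(2.645751) = 2.645751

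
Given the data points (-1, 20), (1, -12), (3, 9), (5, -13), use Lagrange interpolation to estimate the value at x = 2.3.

Lagrange interpolation formula:
P(x) = Σ yᵢ × Lᵢ(x)
where Lᵢ(x) = Π_{j≠i} (x - xⱼ)/(xᵢ - xⱼ)

L_0(2.3) = (2.3 - 1)/(-1 - 1) × (2.3 - 3)/(-1 - 3) × (2.3 - 5)/(-1 - 5) = -0.051188
L_1(2.3) = (2.3 - (-1))/(1 - (-1)) × (2.3 - 3)/(1 - 3) × (2.3 - 5)/(1 - 5) = 0.389813
L_2(2.3) = (2.3 - (-1))/(3 - (-1)) × (2.3 - 1)/(3 - 1) × (2.3 - 5)/(3 - 5) = 0.723937
L_3(2.3) = (2.3 - (-1))/(5 - (-1)) × (2.3 - 1)/(5 - 1) × (2.3 - 3)/(5 - 3) = -0.062563

P(2.3) = 20×L_0(2.3) + (-12)×L_1(2.3) + 9×L_2(2.3) + (-13)×L_3(2.3)
P(2.3) = 1.627250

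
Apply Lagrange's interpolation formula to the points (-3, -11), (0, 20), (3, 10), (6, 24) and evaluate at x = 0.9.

Lagrange interpolation formula:
P(x) = Σ yᵢ × Lᵢ(x)
where Lᵢ(x) = Π_{j≠i} (x - xⱼ)/(xᵢ - xⱼ)

L_0(0.9) = (0.9 - 0)/(-3 - 0) × (0.9 - 3)/(-3 - 3) × (0.9 - 6)/(-3 - 6) = -0.059500
L_1(0.9) = (0.9 - (-3))/(0 - (-3)) × (0.9 - 3)/(0 - 3) × (0.9 - 6)/(0 - 6) = 0.773500
L_2(0.9) = (0.9 - (-3))/(3 - (-3)) × (0.9 - 0)/(3 - 0) × (0.9 - 6)/(3 - 6) = 0.331500
L_3(0.9) = (0.9 - (-3))/(6 - (-3)) × (0.9 - 0)/(6 - 0) × (0.9 - 3)/(6 - 3) = -0.045500

P(0.9) = (-11)×L_0(0.9) + 20×L_1(0.9) + 10×L_2(0.9) + 24×L_3(0.9)
P(0.9) = 18.347500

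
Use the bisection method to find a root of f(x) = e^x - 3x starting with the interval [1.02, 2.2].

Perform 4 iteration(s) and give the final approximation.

f(x) = e^x - 3x
Initial interval: [1.02, 2.2]

Iteration 1:
  c_1 = (1.020000 + 2.200000)/2 = 1.610000
  f(c_1) = f(1.610000) = 0.172811
  f(a) × f(c) < 0, new interval: [1.020000, 1.610000]
Iteration 2:
  c_2 = (1.020000 + 1.610000)/2 = 1.315000
  f(c_2) = f(1.315000) = -0.220249
  f(a) × f(c) ≥ 0, new interval: [1.315000, 1.610000]
Iteration 3:
  c_3 = (1.315000 + 1.610000)/2 = 1.462500
  f(c_3) = f(1.462500) = -0.070762
  f(a) × f(c) ≥ 0, new interval: [1.462500, 1.610000]
Iteration 4:
  c_4 = (1.462500 + 1.610000)/2 = 1.536250
  f(c_4) = f(1.536250) = 0.038381
  f(a) × f(c) < 0, new interval: [1.462500, 1.536250]

After 4 iteration(s), the approximation is c_4 = 1.536250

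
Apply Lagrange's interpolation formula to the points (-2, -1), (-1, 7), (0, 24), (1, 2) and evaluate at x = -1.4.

Lagrange interpolation formula:
P(x) = Σ yᵢ × Lᵢ(x)
where Lᵢ(x) = Π_{j≠i} (x - xⱼ)/(xᵢ - xⱼ)

L_0(-1.4) = (-1.4 - (-1))/(-2 - (-1)) × (-1.4 - 0)/(-2 - 0) × (-1.4 - 1)/(-2 - 1) = 0.224000
L_1(-1.4) = (-1.4 - (-2))/(-1 - (-2)) × (-1.4 - 0)/(-1 - 0) × (-1.4 - 1)/(-1 - 1) = 1.008000
L_2(-1.4) = (-1.4 - (-2))/(0 - (-2)) × (-1.4 - (-1))/(0 - (-1)) × (-1.4 - 1)/(0 - 1) = -0.288000
L_3(-1.4) = (-1.4 - (-2))/(1 - (-2)) × (-1.4 - (-1))/(1 - (-1)) × (-1.4 - 0)/(1 - 0) = 0.056000

P(-1.4) = (-1)×L_0(-1.4) + 7×L_1(-1.4) + 24×L_2(-1.4) + 2×L_3(-1.4)
P(-1.4) = 0.032000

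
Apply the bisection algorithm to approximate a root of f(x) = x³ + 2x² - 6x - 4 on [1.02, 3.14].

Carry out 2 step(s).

f(x) = x³ + 2x² - 6x - 4
Initial interval: [1.02, 3.14]

Iteration 1:
  c_1 = (1.020000 + 3.140000)/2 = 2.080000
  f(c_1) = f(2.080000) = 1.171712
  f(a) × f(c) < 0, new interval: [1.020000, 2.080000]
Iteration 2:
  c_2 = (1.020000 + 2.080000)/2 = 1.550000
  f(c_2) = f(1.550000) = -4.771125
  f(a) × f(c) ≥ 0, new interval: [1.550000, 2.080000]

After 2 iteration(s), the approximation is c_2 = 1.550000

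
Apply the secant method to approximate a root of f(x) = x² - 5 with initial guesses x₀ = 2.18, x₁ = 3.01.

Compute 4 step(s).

f(x) = x² - 5
x₀ = 2.18, x₁ = 3.01

Secant formula: x_{n+1} = x_n - f(x_n)(x_n - x_{n-1})/(f(x_n) - f(x_{n-1}))

Iteration 1:
  f(2.180000) = -0.247600
  f(3.010000) = 4.060100
  x_2 = 3.010000 - 4.060100×(3.010000 - 2.180000)/(4.060100 - (-0.247600))
       = 2.227707
Iteration 2:
  f(3.010000) = 4.060100
  f(2.227707) = -0.037321
  x_3 = 2.227707 - (-0.037321)×(2.227707 - 3.010000)/(-0.037321 - 4.060100)
       = 2.234833
Iteration 3:
  f(2.227707) = -0.037321
  f(2.234833) = -0.005523
  x_4 = 2.234833 - (-0.005523)×(2.234833 - 2.227707)/(-0.005523 - (-0.037321))
       = 2.236070
Iteration 4:
  f(2.234833) = -0.005523
  f(2.236070) = 0.000010
  x_5 = 2.236070 - 0.000010×(2.236070 - 2.234833)/(0.000010 - (-0.005523))
       = 2.236068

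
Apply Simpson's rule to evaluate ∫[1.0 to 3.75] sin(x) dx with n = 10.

f(x) = sin(x)
a = 1.0, b = 3.75, n = 10
h = (b - a)/n = 0.275000

Simpson's rule: (h/3)[f(x₀) + 4f(x₁) + 2f(x₂) + ... + f(xₙ)]

x_0 = 1.0000, f(x_0) = 0.841471, coefficient = 1
x_1 = 1.2750, f(x_1) = 0.956570, coefficient = 4
x_2 = 1.5500, f(x_2) = 0.999784, coefficient = 2
x_3 = 1.8250, f(x_3) = 0.967864, coefficient = 4
x_4 = 2.1000, f(x_4) = 0.863209, coefficient = 2
x_5 = 2.3750, f(x_5) = 0.693685, coefficient = 4
x_6 = 2.6500, f(x_6) = 0.472031, coefficient = 2
x_7 = 2.9250, f(x_7) = 0.214903, coefficient = 4
x_8 = 3.2000, f(x_8) = -0.058374, coefficient = 2
x_9 = 3.4750, f(x_9) = -0.327265, coefficient = 4
x_10 = 3.7500, f(x_10) = -0.571561, coefficient = 1

I ≈ (0.275000/3) × 14.846240 = 1.360905
Exact value: 1.360862
Error: 0.000044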